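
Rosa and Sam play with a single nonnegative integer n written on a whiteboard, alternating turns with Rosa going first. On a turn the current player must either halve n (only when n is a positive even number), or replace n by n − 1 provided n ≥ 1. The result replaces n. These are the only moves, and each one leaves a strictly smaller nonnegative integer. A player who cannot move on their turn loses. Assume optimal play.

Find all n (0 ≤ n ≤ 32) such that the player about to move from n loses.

Positions with no move are L. A position that does have a move is losing for the player to move precisely when every available move leads to a winning position for the opponent. Fill in the labels:
n=0: no move → L
n=1: →0(L), so W
n=2: →1(W) only, which is W, so L
n=3: →2(L), so W
n=4: →2(L), so W
n=5: →4(W) only, which is W, so L
n=6: →5(L), so W
n=7: →6(W) only, which is W, so L
n=8: →7(L), so W
n=9: →8(W) only, which is W, so L
n=10: →5(L), so W
n=11: →10(W) only, which is W, so L
n=12: →11(L), so W
n=13: →12(W) only, which is W, so L
n=14: →7(L), so W
n=15: →14(W) only, which is W, so L
n=16: →15(L), so W
n=17: →16(W) only, which is W, so L
n=18: →9(L), so W
n=19: →18(W) only, which is W, so L
n=20: →19(L), so W
n=21: →20(W) only, which is W, so L
n=22: →11(L), so W
n=23: →22(W) only, which is W, so L
n=24: →23(L), so W
n=25: →24(W) only, which is W, so L
n=26: →13(L), so W
n=27: →26(W) only, which is W, so L
n=28: →27(L), so W
n=29: →28(W) only, which is W, so L
n=30: →15(L), so W
n=31: →30(W) only, which is W, so L
n=32: →31(L), so W
The losing starting values of n are exactly the entries labelled L in this table (16 of them).

0, 2, 5, 7, 9, 11, 13, 15, 17, 19, 21, 23, 25, 27, 29, 31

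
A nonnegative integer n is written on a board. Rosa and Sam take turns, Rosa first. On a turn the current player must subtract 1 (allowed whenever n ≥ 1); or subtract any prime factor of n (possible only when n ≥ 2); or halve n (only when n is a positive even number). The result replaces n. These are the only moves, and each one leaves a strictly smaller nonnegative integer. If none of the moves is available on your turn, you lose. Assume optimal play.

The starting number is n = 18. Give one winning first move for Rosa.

Move to 9.

Build the W/L table. Terminal = L. A non-terminal position is W if it has a move to some L; otherwise it is L.
n=0: no move → L
n=1: W (go to 0, an L position)
n=2: W (go to 0, an L position)
n=3: W (go to 0, an L position)
n=4: L (options 2(W), 3(W) are all W)
n=5: W (go to 0, an L position)
n=6: W (go to 4, an L position)
n=7: W (go to 0, an L position)
n=8: W (go to 4, an L position)
n=9: L (options 6(W), 8(W) are all W)
n=10: W (go to 9, an L position)
n=11: W (go to 0, an L position)
n=12: W (go to 9, an L position)
n=13: W (go to 0, an L position)
n=14: L (options 7(W), 12(W), 13(W) are all W)
n=15: W (go to 14, an L position)
n=16: W (go to 14, an L position)
n=17: W (go to 0, an L position)
n=18: W (go to 9, an L position)
From 18, the L positions reachable in one move are: 9.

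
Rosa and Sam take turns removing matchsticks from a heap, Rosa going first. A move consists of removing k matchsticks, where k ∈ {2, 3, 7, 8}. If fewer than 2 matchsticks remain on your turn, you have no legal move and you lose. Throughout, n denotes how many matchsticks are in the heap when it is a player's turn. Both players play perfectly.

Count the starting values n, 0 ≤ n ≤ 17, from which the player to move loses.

Use the standard recursion: the mover loses at a terminal position; elsewhere, the mover wins exactly when some move hands the opponent an L position.
n=0: no move → L
n=1: no move → L
n=2: can move to 0, which is L ⇒ W
n=3: can move to 1, which is L ⇒ W
n=4: can move to 1, which is L ⇒ W
n=5: moves to 3(W), 2(W); every one is W ⇒ L
n=6: moves to 4(W), 3(W); every one is W ⇒ L
n=7: can move to 5, which is L ⇒ W
n=8: can move to 6, which is L ⇒ W
n=9: can move to 6, which is L ⇒ W
n=10: moves to 8(W), 7(W), 3(W), 2(W); every one is W ⇒ L
n=11: moves to 9(W), 8(W), 4(W), 3(W); every one is W ⇒ L
n=12: can move to 10, which is L ⇒ W
n=13: can move to 11, which is L ⇒ W
n=14: can move to 11, which is L ⇒ W
n=15: moves to 13(W), 12(W), 8(W), 7(W); every one is W ⇒ L
n=16: moves to 14(W), 13(W), 9(W), 8(W); every one is W ⇒ L
n=17: can move to 15, which is L ⇒ W
L entries with 0 ≤ n ≤ 17: n = 0, 1, 5, 6, 10, 11, 15, 16; that makes 8.

8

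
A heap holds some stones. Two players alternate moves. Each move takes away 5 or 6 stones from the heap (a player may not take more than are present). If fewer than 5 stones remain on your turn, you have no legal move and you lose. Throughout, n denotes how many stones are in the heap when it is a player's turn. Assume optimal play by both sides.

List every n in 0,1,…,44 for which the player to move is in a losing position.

Build the W/L table. Terminal = L. A non-terminal position is W if it has a move to some L; otherwise it is L.
n=0: no move → L
n=1: no move → L
n=2: no move → L
n=3: no move → L
n=4: no move → L
n=5: W (go to 0, an L position)
n=6: W (go to 1, an L position)
n=7: W (go to 2, an L position)
n=8: W (go to 3, an L position)
n=9: W (go to 4, an L position)
n=10: W (go to 4, an L position)
n=11: L (options 6(W), 5(W) are all W)
n=12: L (options 7(W), 6(W) are all W)
n=13: L (options 8(W), 7(W) are all W)
n=14: L (options 9(W), 8(W) are all W)
n=15: L (options 10(W), 9(W) are all W)
n=16: W (go to 11, an L position)
n=17: W (go to 12, an L position)
n=18: W (go to 13, an L position)
n=19: W (go to 14, an L position)
n=20: W (go to 15, an L position)
n=21: W (go to 15, an L position)
n=22: L (options 17(W), 16(W) are all W)
n=23: L (options 18(W), 17(W) are all W)
n=24: L (options 19(W), 18(W) are all W)
n=25: L (options 20(W), 19(W) are all W)
n=26: L (options 21(W), 20(W) are all W)
n=27: W (go to 22, an L position)
n=28: W (go to 23, an L position)
n=29: W (go to 24, an L position)
n=30: W (go to 25, an L position)
n=31: W (go to 26, an L position)
n=32: W (go to 26, an L position)
n=33: L (options 28(W), 27(W) are all W)
n=34: L (options 29(W), 28(W) are all W)
n=35: L (options 30(W), 29(W) are all W)
n=36: L (options 31(W), 30(W) are all W)
n=37: L (options 32(W), 31(W) are all W)
n=38: W (go to 33, an L position)
n=39: W (go to 34, an L position)
n=40: W (go to 35, an L position)
n=41: W (go to 36, an L position)
n=42: W (go to 37, an L position)
n=43: W (go to 37, an L position)
n=44: L (options 39(W), 38(W) are all W)
The losing starting values of n are exactly the entries labelled L in this table (21 of them).

0, 1, 2, 3, 4, 11, 12, 13, 14, 15, 22, 23, 24, 25, 26, 33, 34, 35, 36, 37, 44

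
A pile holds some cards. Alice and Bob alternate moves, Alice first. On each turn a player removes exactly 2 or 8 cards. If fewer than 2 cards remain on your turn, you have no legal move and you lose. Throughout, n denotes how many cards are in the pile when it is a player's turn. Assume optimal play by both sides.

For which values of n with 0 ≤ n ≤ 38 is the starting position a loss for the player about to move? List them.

Label each position W (a win for the player to move) or L (a loss). A position with no legal move is L; any other position is W exactly when some move reaches an L, and L when every move reaches a W.
n=0: no move → L
n=1: no move → L
n=2: →0(L), so W
n=3: →1(L), so W
n=4: →2(W) only, which is W, so L
n=5: →3(W) only, which is W, so L
n=6: →4(L), so W
n=7: →5(L), so W
n=8: →0(L), so W
n=9: →1(L), so W
n=10: →8(W), 2(W) — all W, so L
n=11: →9(W), 3(W) — all W, so L
n=12: →10(L), so W
n=13: →11(L), so W
n=14: →12(W), 6(W) — all W, so L
n=15: →13(W), 7(W) — all W, so L
n=16: →14(L), so W
n=17: →15(L), so W
n=18: →10(L), so W
n=19: →11(L), so W
n=20: →18(W), 12(W) — all W, so L
n=21: →19(W), 13(W) — all W, so L
n=22: →20(L), so W
n=23: →21(L), so W
n=24: →22(W), 16(W) — all W, so L
n=25: →23(W), 17(W) — all W, so L
n=26: →24(L), so W
n=27: →25(L), so W
n=28: →20(L), so W
n=29: →21(L), so W
n=30: →28(W), 22(W) — all W, so L
n=31: →29(W), 23(W) — all W, so L
n=32: →30(L), so W
n=33: →31(L), so W
n=34: →32(W), 26(W) — all W, so L
n=35: →33(W), 27(W) — all W, so L
n=36: →34(L), so W
n=37: →35(L), so W
n=38: →30(L), so W
Reading off the rows marked L gives the requested list; there are 16 such values of n.

0, 1, 4, 5, 10, 11, 14, 15, 20, 21, 24, 25, 30, 31, 34, 35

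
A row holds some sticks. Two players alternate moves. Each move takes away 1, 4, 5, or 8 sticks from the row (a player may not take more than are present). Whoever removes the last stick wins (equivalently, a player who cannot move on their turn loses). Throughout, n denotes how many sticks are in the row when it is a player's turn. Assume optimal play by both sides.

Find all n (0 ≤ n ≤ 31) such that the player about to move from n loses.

Label each position W (a win for the player to move) or L (a loss). A position with no legal move is L; any other position is W exactly when some move reaches an L, and L when every move reaches a W.
n=0: no move → L
n=1: →0(L), so W
n=2: →1(W) only, which is W, so L
n=3: →2(L), so W
n=4: →0(L), so W
n=5: →0(L), so W
n=6: →2(L), so W
n=7: →2(L), so W
n=8: →0(L), so W
n=9: →8(W), 5(W), 4(W), 1(W) — all W, so L
n=10: →9(L), so W
n=11: →10(W), 7(W), 6(W), 3(W) — all W, so L
n=12: →11(L), so W
n=13: →9(L), so W
n=14: →9(L), so W
n=15: →11(L), so W
n=16: →11(L), so W
n=17: →9(L), so W
n=18: →17(W), 14(W), 13(W), 10(W) — all W, so L
n=19: →18(L), so W
n=20: →19(W), 16(W), 15(W), 12(W) — all W, so L
n=21: →20(L), so W
n=22: →18(L), so W
n=23: →18(L), so W
n=24: →20(L), so W
n=25: →20(L), so W
n=26: →18(L), so W
n=27: →26(W), 23(W), 22(W), 19(W) — all W, so L
n=28: →27(L), so W
n=29: →28(W), 25(W), 24(W), 21(W) — all W, so L
n=30: →29(L), so W
n=31: →27(L), so W
Reading off the rows marked L gives the requested list; there are 8 such values of n.

0, 2, 9, 11, 18, 20, 27, 29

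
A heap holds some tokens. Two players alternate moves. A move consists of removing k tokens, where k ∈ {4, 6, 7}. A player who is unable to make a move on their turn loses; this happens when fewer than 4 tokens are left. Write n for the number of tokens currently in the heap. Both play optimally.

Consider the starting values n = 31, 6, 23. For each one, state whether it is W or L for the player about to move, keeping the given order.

Label each position W (a win for the player to move) or L (a loss). A position with no legal move is L; any other position is W exactly when some move reaches an L, and L when every move reaches a W.
n=0: no move → L
n=1: no move → L
n=2: no move → L
n=3: no move → L
n=4: W (go to 0, an L position)
n=5: W (go to 1, an L position)
n=6: W (go to 2, an L position)
n=7: W (go to 3, an L position)
n=8: W (go to 2, an L position)
n=9: W (go to 3, an L position)
n=10: W (go to 3, an L position)
n=11: L (options 7(W), 5(W), 4(W) are all W)
n=12: L (options 8(W), 6(W), 5(W) are all W)
n=13: L (options 9(W), 7(W), 6(W) are all W)
n=14: L (options 10(W), 8(W), 7(W) are all W)
n=15: W (go to 11, an L position)
n=16: W (go to 12, an L position)
n=17: W (go to 13, an L position)
n=18: W (go to 14, an L position)
n=19: W (go to 13, an L position)
n=20: W (go to 14, an L position)
n=21: W (go to 14, an L position)
n=22: L (options 18(W), 16(W), 15(W) are all W)
n=23: L (options 19(W), 17(W), 16(W) are all W)
n=24: L (options 20(W), 18(W), 17(W) are all W)
n=25: L (options 21(W), 19(W), 18(W) are all W)
n=26: W (go to 22, an L position)
n=27: W (go to 23, an L position)
n=28: W (go to 24, an L position)
n=29: W (go to 25, an L position)
n=30: W (go to 24, an L position)
n=31: W (go to 25, an L position)

31: W, 6: W, 23: L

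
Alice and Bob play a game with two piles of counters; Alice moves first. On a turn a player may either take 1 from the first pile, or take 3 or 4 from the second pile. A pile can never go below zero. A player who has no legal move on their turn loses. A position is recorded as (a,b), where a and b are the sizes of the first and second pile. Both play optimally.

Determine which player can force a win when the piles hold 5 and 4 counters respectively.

Bob wins.

Work bottom-up. With no move the player to move loses. Otherwise the position is W if at least one move leads to an L position for the opponent, and L if every move leads to a W.
No move ever increases a pile, so every position that can arise here has a ≤ 5 and b ≤ 4; it is enough to label the cells with 0 ≤ a ≤ 5 and 0 ≤ b ≤ 4.
Every move lowers a or b (never raises either), so fill the grid row by row in increasing a, and left to right within a row: each cell's successors are then already labelled.
      b=0  b=1  b=2  b=3  b=4
a=0:    L    L    L    W    W
a=1:    W    W    W    L    L
a=2:    L    L    L    W    W
a=3:    W    W    W    L    L
a=4:    L    L    L    W    W
a=5:    W    W    W    L    L
Cells with no legal move (terminal, hence L): (0,0), (0,1), (0,2).
The remaining L cells, each justified by listing all of its moves:
(1,3): only reaches (0,3)(W), (1,0)(W), all W → L
(1,4): only reaches (0,4)(W), (1,1)(W), (1,0)(W), all W → L
(2,0): only reaches (1,0)(W), which is W → L
(2,1): only reaches (1,1)(W), which is W → L
(2,2): only reaches (1,2)(W), which is W → L
(3,3): only reaches (2,3)(W), (3,0)(W), all W → L
(3,4): only reaches (2,4)(W), (3,1)(W), (3,0)(W), all W → L
(4,0): only reaches (3,0)(W), which is W → L
(4,1): only reaches (3,1)(W), which is W → L
(4,2): only reaches (3,2)(W), which is W → L
(5,3): only reaches (4,3)(W), (5,0)(W), all W → L
(5,4): only reaches (4,4)(W), (5,1)(W), (5,0)(W), all W → L
Every other cell has at least one move into one of the L cells above, so it is W.
Every move from (5,4) reaches a W position, so the mover loses.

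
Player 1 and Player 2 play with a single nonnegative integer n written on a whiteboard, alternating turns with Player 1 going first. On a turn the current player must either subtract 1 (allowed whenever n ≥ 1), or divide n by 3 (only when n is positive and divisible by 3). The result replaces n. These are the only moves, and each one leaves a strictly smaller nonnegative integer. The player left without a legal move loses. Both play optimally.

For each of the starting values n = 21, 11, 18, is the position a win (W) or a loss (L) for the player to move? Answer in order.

21: W, 11: L, 18: W

Compute win/loss labels from the base case upward. A position with no move is L. Any other position is W if it can reach an L in one move, else L.
n=0: no move → L
n=1: reaches L-position 0 → W
n=2: only reaches 1(W), which is W → L
n=3: reaches L-position 2 → W
n=4: only reaches 3(W), which is W → L
n=5: reaches L-position 4 → W
n=6: reaches L-position 2 → W
n=7: only reaches 6(W), which is W → L
n=8: reaches L-position 7 → W
n=9: only reaches 3(W), 8(W), all W → L
n=10: reaches L-position 9 → W
n=11: only reaches 10(W), which is W → L
n=12: reaches L-position 4 → W
n=13: only reaches 12(W), which is W → L
n=14: reaches L-position 13 → W
n=15: only reaches 5(W), 14(W), all W → L
n=16: reaches L-position 15 → W
n=17: only reaches 16(W), which is W → L
n=18: reaches L-position 17 → W
n=19: only reaches 18(W), which is W → L
n=20: reaches L-position 19 → W
n=21: reaches L-position 7 → W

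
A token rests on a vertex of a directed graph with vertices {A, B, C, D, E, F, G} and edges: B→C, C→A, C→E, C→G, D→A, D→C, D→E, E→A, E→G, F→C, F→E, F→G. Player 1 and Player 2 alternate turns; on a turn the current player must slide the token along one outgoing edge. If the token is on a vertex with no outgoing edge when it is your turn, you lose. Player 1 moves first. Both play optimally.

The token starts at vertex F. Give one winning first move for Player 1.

Move to G.

Use the standard recursion: the mover loses at a terminal position; elsewhere, the mover wins exactly when some move hands the opponent an L position.
Every edge goes from a vertex to one that appears earlier in the order G, A, E, C, F, D, B, so processing vertices in that order labels each vertex after all of its successors.
G: no outgoing edge → L
A: no outgoing edge → L
E: →A(L), so W
C: →A(L), so W
F: →G(L), so W
D: →A(L), so W
B: →C(W) only, which is W, so L
From F, the L positions reachable in one move are: G.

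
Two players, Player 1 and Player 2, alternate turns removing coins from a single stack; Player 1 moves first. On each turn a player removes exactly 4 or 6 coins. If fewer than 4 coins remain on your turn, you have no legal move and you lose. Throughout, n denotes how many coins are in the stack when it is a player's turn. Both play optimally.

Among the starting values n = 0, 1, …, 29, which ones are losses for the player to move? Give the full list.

Work bottom-up. With no move the player to move loses. Otherwise the position is W if at least one move leads to an L position for the opponent, and L if every move leads to a W.
n=0: no move → L
n=1: no move → L
n=2: no move → L
n=3: no move → L
n=4: →0(L), so W
n=5: →1(L), so W
n=6: →2(L), so W
n=7: →3(L), so W
n=8: →2(L), so W
n=9: →3(L), so W
n=10: →6(W), 4(W) — all W, so L
n=11: →7(W), 5(W) — all W, so L
n=12: →8(W), 6(W) — all W, so L
n=13: →9(W), 7(W) — all W, so L
n=14: →10(L), so W
n=15: →11(L), so W
n=16: →12(L), so W
n=17: →13(L), so W
n=18: →12(L), so W
n=19: →13(L), so W
n=20: →16(W), 14(W) — all W, so L
n=21: →17(W), 15(W) — all W, so L
n=22: →18(W), 16(W) — all W, so L
n=23: →19(W), 17(W) — all W, so L
n=24: →20(L), so W
n=25: →21(L), so W
n=26: →22(L), so W
n=27: →23(L), so W
n=28: →22(L), so W
n=29: →23(L), so W
The losing starting values of n are exactly the entries labelled L in this table (12 of them).

0, 1, 2, 3, 10, 11, 12, 13, 20, 21, 22, 23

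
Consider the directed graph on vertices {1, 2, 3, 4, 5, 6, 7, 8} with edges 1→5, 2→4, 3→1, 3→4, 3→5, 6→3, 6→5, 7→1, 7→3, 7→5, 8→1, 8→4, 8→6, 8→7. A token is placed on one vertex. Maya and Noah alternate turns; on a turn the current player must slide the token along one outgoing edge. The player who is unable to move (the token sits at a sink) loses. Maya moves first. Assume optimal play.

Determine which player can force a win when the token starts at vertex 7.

Use the standard recursion: the mover loses at a terminal position; elsewhere, the mover wins exactly when some move hands the opponent an L position.
Every edge goes from a vertex to one that appears earlier in the order 4, 5, 1, 3, 7, 2, 6, 8, so processing vertices in that order labels each vertex after all of its successors.
4: no outgoing edge → L
5: no outgoing edge → L
1: W (go to 5, an L position)
3: W (go to 5, an L position)
7: W (go to 5, an L position)
2: W (go to 4, an L position)
6: W (go to 5, an L position)
8: W (go to 4, an L position)
From 7 Maya can move to 5, reaching an L position.

Maya wins.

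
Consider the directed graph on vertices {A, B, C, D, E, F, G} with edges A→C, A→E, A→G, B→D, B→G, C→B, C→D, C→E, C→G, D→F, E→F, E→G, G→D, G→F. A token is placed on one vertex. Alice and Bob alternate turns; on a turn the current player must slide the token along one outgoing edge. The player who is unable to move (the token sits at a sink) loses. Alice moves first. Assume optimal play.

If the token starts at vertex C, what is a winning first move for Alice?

Move to B.

Label each position W (a win for the player to move) or L (a loss). A position with no legal move is L; any other position is W exactly when some move reaches an L, and L when every move reaches a W.
Every edge goes from a vertex to one that appears earlier in the order F, D, G, B, E, C, A, so processing vertices in that order labels each vertex after all of its successors.
F: no outgoing edge → L
D: W (go to F, an L position)
G: W (go to F, an L position)
B: L (options G(W), D(W) are all W)
E: W (go to F, an L position)
C: W (go to B, an L position)
A: L (options C(W), E(W), G(W) are all W)
From C, the L positions reachable in one move are: B.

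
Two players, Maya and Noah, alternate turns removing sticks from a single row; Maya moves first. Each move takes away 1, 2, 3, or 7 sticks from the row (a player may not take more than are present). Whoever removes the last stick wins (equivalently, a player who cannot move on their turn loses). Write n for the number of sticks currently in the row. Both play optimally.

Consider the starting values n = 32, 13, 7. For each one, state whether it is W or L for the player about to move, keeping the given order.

Positions with no move are L. A position that does have a move is losing for the player to move precisely when every available move leads to a winning position for the opponent. Fill in the labels:
n=0: no move → L
n=1: reaches L-position 0 → W
n=2: reaches L-position 0 → W
n=3: reaches L-position 0 → W
n=4: only reaches 3(W), 2(W), 1(W), all W → L
n=5: reaches L-position 4 → W
n=6: reaches L-position 4 → W
n=7: reaches L-position 4 → W
n=8: only reaches 7(W), 6(W), 5(W), 1(W), all W → L
n=9: reaches L-position 8 → W
n=10: reaches L-position 8 → W
n=11: reaches L-position 8 → W
n=12: only reaches 11(W), 10(W), 9(W), 5(W), all W → L
n=13: reaches L-position 12 → W
n=14: reaches L-position 12 → W
n=15: reaches L-position 12 → W
n=16: only reaches 15(W), 14(W), 13(W), 9(W), all W → L
n=17: reaches L-position 16 → W
n=18: reaches L-position 16 → W
n=19: reaches L-position 16 → W
n=20: only reaches 19(W), 18(W), 17(W), 13(W), all W → L
n=21: reaches L-position 20 → W
n=22: reaches L-position 20 → W
n=23: reaches L-position 20 → W
n=24: only reaches 23(W), 22(W), 21(W), 17(W), all W → L
n=25: reaches L-position 24 → W
n=26: reaches L-position 24 → W
n=27: reaches L-position 24 → W
n=28: only reaches 27(W), 26(W), 25(W), 21(W), all W → L
n=29: reaches L-position 28 → W
n=30: reaches L-position 28 → W
n=31: reaches L-position 28 → W
n=32: only reaches 31(W), 30(W), 29(W), 25(W), all W → L

32: L, 13: W, 7: W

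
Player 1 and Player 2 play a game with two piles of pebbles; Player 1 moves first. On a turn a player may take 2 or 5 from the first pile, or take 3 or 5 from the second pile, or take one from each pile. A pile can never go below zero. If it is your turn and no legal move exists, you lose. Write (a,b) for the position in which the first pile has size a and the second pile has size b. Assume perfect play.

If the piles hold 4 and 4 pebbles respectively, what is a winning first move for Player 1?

Work bottom-up. With no move the player to move loses. Otherwise the position is W if at least one move leads to an L position for the opponent, and L if every move leads to a W.
No move ever increases a pile, so every position that can arise here has a ≤ 4 and b ≤ 4; it is enough to label the cells with 0 ≤ a ≤ 4 and 0 ≤ b ≤ 4.
Every move lowers a or b (never raises either), so fill the grid row by row in increasing a, and left to right within a row: each cell's successors are then already labelled.
      b=0  b=1  b=2  b=3  b=4
a=0:    L    L    L    W    W
a=1:    L    W    W    W    L
a=2:    W    W    W    L    L
a=3:    W    L    L    L    W
a=4:    L    L    W    W    W
Cells with no legal move (terminal, hence L): (0,0), (0,1), (0,2), (1,0).
The remaining L cells, each justified by listing all of its moves:
(1,4): →(1,1)(W), (0,3)(W) — all W, so L
(2,3): →(0,3)(W), (2,0)(W), (1,2)(W) — all W, so L
(2,4): →(0,4)(W), (2,1)(W), (1,3)(W) — all W, so L
(3,1): →(1,1)(W), (2,0)(W) — all W, so L
(3,2): →(1,2)(W), (2,1)(W) — all W, so L
(3,3): →(1,3)(W), (3,0)(W), (2,2)(W) — all W, so L
(4,0): →(2,0)(W) only, which is W, so L
(4,1): →(2,1)(W), (3,0)(W) — all W, so L
Every other cell has at least one move into one of the L cells above, so it is W.
From (4,4), the L positions reachable in one move are: (2,4), (4,1), (3,3). Any move reaching one of these is winning.

Move to (2,4).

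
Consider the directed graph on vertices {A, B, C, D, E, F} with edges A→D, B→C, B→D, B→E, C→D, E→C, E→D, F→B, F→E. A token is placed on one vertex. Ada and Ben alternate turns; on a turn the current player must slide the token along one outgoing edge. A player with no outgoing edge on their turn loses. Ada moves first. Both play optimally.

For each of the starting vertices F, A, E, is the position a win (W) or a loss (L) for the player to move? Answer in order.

Use the standard recursion: the mover loses at a terminal position; elsewhere, the mover wins exactly when some move hands the opponent an L position.
Every edge goes from a vertex to one that appears earlier in the order D, C, E, A, B, F, so processing vertices in that order labels each vertex after all of its successors.
D: no outgoing edge → L
C: W (go to D, an L position)
E: W (go to D, an L position)
A: W (go to D, an L position)
B: W (go to D, an L position)
F: L (options B(W), E(W) are all W)

F: L, A: W, E: W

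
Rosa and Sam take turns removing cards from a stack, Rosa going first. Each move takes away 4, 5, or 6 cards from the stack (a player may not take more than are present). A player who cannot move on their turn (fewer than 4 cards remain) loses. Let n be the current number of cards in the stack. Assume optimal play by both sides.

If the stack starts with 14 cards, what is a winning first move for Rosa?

Remove 4, leaving 10.

Classify positions by backward induction: terminal positions (no move available) are L. From any other position, the mover wins iff some move reaches an L.
n=0: no move → L
n=1: no move → L
n=2: no move → L
n=3: no move → L
n=4: can move to 0, which is L ⇒ W
n=5: can move to 1, which is L ⇒ W
n=6: can move to 2, which is L ⇒ W
n=7: can move to 3, which is L ⇒ W
n=8: can move to 3, which is L ⇒ W
n=9: can move to 3, which is L ⇒ W
n=10: moves to 6(W), 5(W), 4(W); every one is W ⇒ L
n=11: moves to 7(W), 6(W), 5(W); every one is W ⇒ L
n=12: moves to 8(W), 7(W), 6(W); every one is W ⇒ L
n=13: moves to 9(W), 8(W), 7(W); every one is W ⇒ L
n=14: can move to 10, which is L ⇒ W
From 14, the L positions reachable in one move are: 10.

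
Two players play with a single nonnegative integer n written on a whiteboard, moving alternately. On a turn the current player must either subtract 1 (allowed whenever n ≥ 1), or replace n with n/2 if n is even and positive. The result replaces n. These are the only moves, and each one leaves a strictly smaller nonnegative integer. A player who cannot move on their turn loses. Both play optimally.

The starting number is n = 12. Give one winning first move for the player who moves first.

Use the standard recursion: the mover loses at a terminal position; elsewhere, the mover wins exactly when some move hands the opponent an L position.
n=0: no move → L
n=1: W (go to 0, an L position)
n=2: L (sole option 1(W) is W)
n=3: W (go to 2, an L position)
n=4: W (go to 2, an L position)
n=5: L (sole option 4(W) is W)
n=6: W (go to 5, an L position)
n=7: L (sole option 6(W) is W)
n=8: W (go to 7, an L position)
n=9: L (sole option 8(W) is W)
n=10: W (go to 5, an L position)
n=11: L (sole option 10(W) is W)
n=12: W (go to 11, an L position)
From 12, the L positions reachable in one move are: 11.

Move to 11.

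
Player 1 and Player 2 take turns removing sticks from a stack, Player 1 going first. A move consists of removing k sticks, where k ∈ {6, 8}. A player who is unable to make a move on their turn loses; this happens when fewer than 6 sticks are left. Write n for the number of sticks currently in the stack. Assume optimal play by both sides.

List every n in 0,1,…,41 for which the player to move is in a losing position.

0, 1, 2, 3, 4, 5, 14, 15, 16, 17, 18, 19, 28, 29, 30, 31, 32, 33

Positions with no move are L. A position that does have a move is losing for the player to move precisely when every available move leads to a winning position for the opponent. Fill in the labels:
n=0: no move → L
n=1: no move → L
n=2: no move → L
n=3: no move → L
n=4: no move → L
n=5: no move → L
n=6: →0(L), so W
n=7: →1(L), so W
n=8: →2(L), so W
n=9: →3(L), so W
n=10: →4(L), so W
n=11: →5(L), so W
n=12: →4(L), so W
n=13: →5(L), so W
n=14: →8(W), 6(W) — all W, so L
n=15: →9(W), 7(W) — all W, so L
n=16: →10(W), 8(W) — all W, so L
n=17: →11(W), 9(W) — all W, so L
n=18: →12(W), 10(W) — all W, so L
n=19: →13(W), 11(W) — all W, so L
n=20: →14(L), so W
n=21: →15(L), so W
n=22: →16(L), so W
n=23: →17(L), so W
n=24: →18(L), so W
n=25: →19(L), so W
n=26: →18(L), so W
n=27: →19(L), so W
n=28: →22(W), 20(W) — all W, so L
n=29: →23(W), 21(W) — all W, so L
n=30: →24(W), 22(W) — all W, so L
n=31: →25(W), 23(W) — all W, so L
n=32: →26(W), 24(W) — all W, so L
n=33: →27(W), 25(W) — all W, so L
n=34: →28(L), so W
n=35: →29(L), so W
n=36: →30(L), so W
n=37: →31(L), so W
n=38: →32(L), so W
n=39: →33(L), so W
n=40: →32(L), so W
n=41: →33(L), so W
Reading off the rows marked L gives the requested list; there are 18 such values of n.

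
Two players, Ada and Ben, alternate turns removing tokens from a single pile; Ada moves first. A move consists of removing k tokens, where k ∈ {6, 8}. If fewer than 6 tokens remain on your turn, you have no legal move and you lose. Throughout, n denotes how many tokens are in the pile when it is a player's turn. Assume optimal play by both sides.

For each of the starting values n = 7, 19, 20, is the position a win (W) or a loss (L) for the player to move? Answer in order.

7: W, 19: L, 20: W

Positions with no move are L. A position that does have a move is losing for the player to move precisely when every available move leads to a winning position for the opponent. Fill in the labels:
n=0: no move → L
n=1: no move → L
n=2: no move → L
n=3: no move → L
n=4: no move → L
n=5: no move → L
n=6: →0(L), so W
n=7: →1(L), so W
n=8: →2(L), so W
n=9: →3(L), so W
n=10: →4(L), so W
n=11: →5(L), so W
n=12: →4(L), so W
n=13: →5(L), so W
n=14: →8(W), 6(W) — all W, so L
n=15: →9(W), 7(W) — all W, so L
n=16: →10(W), 8(W) — all W, so L
n=17: →11(W), 9(W) — all W, so L
n=18: →12(W), 10(W) — all W, so L
n=19: →13(W), 11(W) — all W, so L
n=20: →14(L), so W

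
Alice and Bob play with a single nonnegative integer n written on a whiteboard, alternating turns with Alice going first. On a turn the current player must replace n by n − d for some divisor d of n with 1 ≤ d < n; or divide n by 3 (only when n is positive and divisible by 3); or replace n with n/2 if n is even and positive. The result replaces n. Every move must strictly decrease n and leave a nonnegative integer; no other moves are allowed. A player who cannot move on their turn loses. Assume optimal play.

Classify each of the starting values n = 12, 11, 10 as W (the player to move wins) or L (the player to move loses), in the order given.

Label each position W (a win for the player to move) or L (a loss). A position with no legal move is L; any other position is W exactly when some move reaches an L, and L when every move reaches a W.
n=0: no move → L
n=1: no move → L
n=2: W (go to 1, an L position)
n=3: W (go to 1, an L position)
n=4: L (options 2(W), 3(W) are all W)
n=5: W (go to 4, an L position)
n=6: W (go to 4, an L position)
n=7: L (sole option 6(W) is W)
n=8: W (go to 4, an L position)
n=9: L (options 3(W), 6(W), 8(W) are all W)
n=10: W (go to 9, an L position)
n=11: L (sole option 10(W) is W)
n=12: W (go to 4, an L position)

12: W, 11: L, 10: W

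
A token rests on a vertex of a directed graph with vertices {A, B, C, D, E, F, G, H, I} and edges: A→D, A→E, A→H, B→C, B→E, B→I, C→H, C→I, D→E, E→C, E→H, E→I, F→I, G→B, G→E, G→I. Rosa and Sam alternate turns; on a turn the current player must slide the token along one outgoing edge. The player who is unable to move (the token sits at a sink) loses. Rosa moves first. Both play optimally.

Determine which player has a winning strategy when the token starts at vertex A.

Rosa wins.

Classify positions by backward induction: terminal positions (no move available) are L. From any other position, the mover wins iff some move reaches an L.
Every edge goes from a vertex to one that appears earlier in the order H, I, C, E, B, F, D, A, G, so processing vertices in that order labels each vertex after all of its successors.
H: no outgoing edge → L
I: no outgoing edge → L
C: →I(L), so W
E: →I(L), so W
B: →I(L), so W
F: →I(L), so W
D: →E(W) only, which is W, so L
A: →D(L), so W
G: →I(L), so W
The starting position A is W: Rosa should move to D, handing over an L position.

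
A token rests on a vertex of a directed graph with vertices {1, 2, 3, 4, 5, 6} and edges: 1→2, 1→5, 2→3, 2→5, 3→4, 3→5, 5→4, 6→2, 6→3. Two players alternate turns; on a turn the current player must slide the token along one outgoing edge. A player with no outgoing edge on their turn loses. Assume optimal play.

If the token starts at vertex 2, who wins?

The second player wins.

Use the standard recursion: the mover loses at a terminal position; elsewhere, the mover wins exactly when some move hands the opponent an L position.
Every edge goes from a vertex to one that appears earlier in the order 4, 5, 3, 2, 6, 1, so processing vertices in that order labels each vertex after all of its successors.
4: no outgoing edge → L
5: W (go to 4, an L position)
3: W (go to 4, an L position)
2: L (options 3(W), 5(W) are all W)
6: W (go to 2, an L position)
1: W (go to 2, an L position)
Every move from 2 reaches a W position, so the mover loses.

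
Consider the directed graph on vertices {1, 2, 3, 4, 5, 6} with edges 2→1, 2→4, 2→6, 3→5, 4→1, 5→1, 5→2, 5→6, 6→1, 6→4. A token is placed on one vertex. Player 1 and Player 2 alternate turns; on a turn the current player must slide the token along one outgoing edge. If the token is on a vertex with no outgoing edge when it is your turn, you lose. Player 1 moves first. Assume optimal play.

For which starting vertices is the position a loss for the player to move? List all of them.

1, 3

Use the standard recursion: the mover loses at a terminal position; elsewhere, the mover wins exactly when some move hands the opponent an L position.
Every edge goes from a vertex to one that appears earlier in the order 1, 4, 6, 2, 5, 3, so processing vertices in that order labels each vertex after all of its successors.
1: no outgoing edge → L
4: can move to 1, which is L ⇒ W
6: can move to 1, which is L ⇒ W
2: can move to 1, which is L ⇒ W
5: can move to 1, which is L ⇒ W
3: the only move is to 5(W), a W ⇒ L
The losing starting vertices are exactly the entries labelled L in this table (2 of them).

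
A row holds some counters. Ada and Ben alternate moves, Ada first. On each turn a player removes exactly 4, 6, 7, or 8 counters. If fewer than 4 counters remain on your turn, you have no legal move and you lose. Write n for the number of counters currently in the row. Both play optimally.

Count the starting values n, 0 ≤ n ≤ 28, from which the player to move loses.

12

Compute win/loss labels from the base case upward. A position with no move is L. Any other position is W if it can reach an L in one move, else L.
n=0: no move → L
n=1: no move → L
n=2: no move → L
n=3: no move → L
n=4: reaches L-position 0 → W
n=5: reaches L-position 1 → W
n=6: reaches L-position 2 → W
n=7: reaches L-position 3 → W
n=8: reaches L-position 2 → W
n=9: reaches L-position 3 → W
n=10: reaches L-position 3 → W
n=11: reaches L-position 3 → W
n=12: only reaches 8(W), 6(W), 5(W), 4(W), all W → L
n=13: only reaches 9(W), 7(W), 6(W), 5(W), all W → L
n=14: only reaches 10(W), 8(W), 7(W), 6(W), all W → L
n=15: only reaches 11(W), 9(W), 8(W), 7(W), all W → L
n=16: reaches L-position 12 → W
n=17: reaches L-position 13 → W
n=18: reaches L-position 14 → W
n=19: reaches L-position 15 → W
n=20: reaches L-position 14 → W
n=21: reaches L-position 15 → W
n=22: reaches L-position 15 → W
n=23: reaches L-position 15 → W
n=24: only reaches 20(W), 18(W), 17(W), 16(W), all W → L
n=25: only reaches 21(W), 19(W), 18(W), 17(W), all W → L
n=26: only reaches 22(W), 20(W), 19(W), 18(W), all W → L
n=27: only reaches 23(W), 21(W), 20(W), 19(W), all W → L
n=28: reaches L-position 24 → W
L entries with 0 ≤ n ≤ 28: n = 0, 1, 2, 3, 12, 13, 14, 15, 24, 25, 26, 27; that makes 12.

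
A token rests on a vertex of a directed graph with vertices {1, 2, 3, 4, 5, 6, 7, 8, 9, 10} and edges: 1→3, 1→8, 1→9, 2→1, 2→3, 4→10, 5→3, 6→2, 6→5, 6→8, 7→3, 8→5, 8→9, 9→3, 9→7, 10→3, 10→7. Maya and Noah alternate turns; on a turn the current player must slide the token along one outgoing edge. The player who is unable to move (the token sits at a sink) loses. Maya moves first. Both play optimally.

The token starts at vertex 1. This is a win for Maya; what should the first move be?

Move to 8.

Positions with no move are L. A position that does have a move is losing for the player to move precisely when every available move leads to a winning position for the opponent. Fill in the labels:
Every edge goes from a vertex to one that appears earlier in the order 3, 7, 10, 4, 5, 9, 8, 1, 2, 6, so processing vertices in that order labels each vertex after all of its successors.
3: no outgoing edge → L
7: can move to 3, which is L ⇒ W
10: can move to 3, which is L ⇒ W
4: the only move is to 10(W), a W ⇒ L
5: can move to 3, which is L ⇒ W
9: can move to 3, which is L ⇒ W
8: moves to 9(W), 5(W); every one is W ⇒ L
1: can move to 8, which is L ⇒ W
2: can move to 3, which is L ⇒ W
6: can move to 8, which is L ⇒ W
From 1, the L positions reachable in one move are: 8, 3. Any move reaching one of these is winning.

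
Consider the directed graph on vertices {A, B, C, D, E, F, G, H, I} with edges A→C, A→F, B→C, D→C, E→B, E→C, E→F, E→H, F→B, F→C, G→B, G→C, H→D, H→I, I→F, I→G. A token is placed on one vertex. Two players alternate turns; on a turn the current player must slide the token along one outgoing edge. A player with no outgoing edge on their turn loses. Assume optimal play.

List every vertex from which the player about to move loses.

C, I

Label each position W (a win for the player to move) or L (a loss). A position with no legal move is L; any other position is W exactly when some move reaches an L, and L when every move reaches a W.
Every edge goes from a vertex to one that appears earlier in the order C, B, F, G, I, D, H, A, E, so processing vertices in that order labels each vertex after all of its successors.
C: no outgoing edge → L
B: can move to C, which is L ⇒ W
F: can move to C, which is L ⇒ W
G: can move to C, which is L ⇒ W
I: moves to G(W), F(W); every one is W ⇒ L
D: can move to C, which is L ⇒ W
H: can move to I, which is L ⇒ W
A: can move to C, which is L ⇒ W
E: can move to C, which is L ⇒ W
The losing starting vertices are exactly the entries labelled L in this table (2 of them).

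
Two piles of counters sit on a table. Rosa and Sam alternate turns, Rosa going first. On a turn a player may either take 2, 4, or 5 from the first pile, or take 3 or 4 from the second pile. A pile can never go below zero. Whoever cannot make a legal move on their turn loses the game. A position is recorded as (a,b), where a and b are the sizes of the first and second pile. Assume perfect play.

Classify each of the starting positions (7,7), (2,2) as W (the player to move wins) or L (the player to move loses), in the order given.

(7,7): L, (2,2): W

Compute win/loss labels from the base case upward. A position with no move is L. Any other position is W if it can reach an L in one move, else L.
No move ever increases a pile, so every position that can arise here has a ≤ 7 and b ≤ 7; it is enough to label the cells with 0 ≤ a ≤ 7 and 0 ≤ b ≤ 7.
Every move lowers a or b (never raises either), so fill the grid row by row in increasing a, and left to right within a row: each cell's successors are then already labelled.
      b=0  b=1  b=2  b=3  b=4  b=5  b=6  b=7
a=0:    L    L    L    W    W    W    W    L
a=1:    L    L    L    W    W    W    W    L
a=2:    W    W    W    L    L    L    W    W
a=3:    W    W    W    L    L    L    W    W
a=4:    W    W    W    W    W    W    L    W
a=5:    W    W    W    W    W    W    L    W
a=6:    W    W    W    W    W    W    W    W
a=7:    L    L    L    W    W    W    W    L
Cells with no legal move (terminal, hence L): (0,0), (0,1), (0,2), (1,0), (1,1), (1,2).
The remaining L cells, each justified by listing all of its moves:
(0,7): →(0,4)(W), (0,3)(W) — all W, so L
(1,7): →(1,4)(W), (1,3)(W) — all W, so L
(2,3): →(0,3)(W), (2,0)(W) — all W, so L
(2,4): →(0,4)(W), (2,1)(W), (2,0)(W) — all W, so L
(2,5): →(0,5)(W), (2,2)(W), (2,1)(W) — all W, so L
(3,3): →(1,3)(W), (3,0)(W) — all W, so L
(3,4): →(1,4)(W), (3,1)(W), (3,0)(W) — all W, so L
(3,5): →(1,5)(W), (3,2)(W), (3,1)(W) — all W, so L
(4,6): →(2,6)(W), (0,6)(W), (4,3)(W), (4,2)(W) — all W, so L
(5,6): →(3,6)(W), (1,6)(W), (0,6)(W), (5,3)(W), (5,2)(W) — all W, so L
(7,0): →(5,0)(W), (3,0)(W), (2,0)(W) — all W, so L
(7,1): →(5,1)(W), (3,1)(W), (2,1)(W) — all W, so L
(7,2): →(5,2)(W), (3,2)(W), (2,2)(W) — all W, so L
(7,7): →(5,7)(W), (3,7)(W), (2,7)(W), (7,4)(W), (7,3)(W) — all W, so L
Every other cell has at least one move into one of the L cells above, so it is W.
(7,7): one of the L cells justified above, so L
(2,2): the move to (0,2) reaches an L cell, so W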